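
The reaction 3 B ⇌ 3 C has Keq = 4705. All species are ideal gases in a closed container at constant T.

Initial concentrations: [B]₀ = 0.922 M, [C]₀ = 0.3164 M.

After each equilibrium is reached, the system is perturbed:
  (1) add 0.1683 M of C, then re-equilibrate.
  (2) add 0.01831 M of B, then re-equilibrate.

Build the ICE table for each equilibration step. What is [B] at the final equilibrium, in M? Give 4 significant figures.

[B]_eq = 0.08025 M

Q₀ = 0.04041 vs Keq = 4705 ⇒ Q<K, forward
Step 1:
                    B           C
  Initial       0.922      0.3164
  Change      -0.8523      0.8523
  Equil       0.06974       1.169
  solve Keq expr → x = 0.2841; check Q = 4705
Then add 0.1683 M of C.
Step 2:
                    B           C
  Initial     0.06974       1.337
  Change     0.009478   -0.009478
  Equil       0.07922       1.327
  solve Keq expr → x = -0.003159; check Q = 4705
Then add 0.01831 M of B.
Step 3:
                    B           C
  Initial     0.09753       1.327
  Change     -0.01728     0.01728
  Equil       0.08025       1.345
  solve Keq expr → x = 0.00576; check Q = 4705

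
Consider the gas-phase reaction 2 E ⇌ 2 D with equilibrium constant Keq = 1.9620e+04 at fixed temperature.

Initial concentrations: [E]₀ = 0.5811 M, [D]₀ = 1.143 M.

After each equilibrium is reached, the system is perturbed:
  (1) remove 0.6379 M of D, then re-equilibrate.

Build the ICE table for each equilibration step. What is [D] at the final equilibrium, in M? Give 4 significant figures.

Q₀ = 3.869 vs Keq = 1.9620e+04 ⇒ Q<K, forward
Step 1:
                  E         D
  Initial    0.5811     1.143
  Change    -0.5689    0.5689
  Equil     0.01222     1.712
  solve Keq expr → x = 0.2844; check Q = 1.9620e+04
Then remove 0.6379 M of D.
Step 2:
                  E         D
  Initial   0.01222     1.074
  Change  -0.004522  0.004522
  Equil      0.0077     1.079
  solve Keq expr → x = 0.002261; check Q = 1.9620e+04

[D]_eq = 1.079 M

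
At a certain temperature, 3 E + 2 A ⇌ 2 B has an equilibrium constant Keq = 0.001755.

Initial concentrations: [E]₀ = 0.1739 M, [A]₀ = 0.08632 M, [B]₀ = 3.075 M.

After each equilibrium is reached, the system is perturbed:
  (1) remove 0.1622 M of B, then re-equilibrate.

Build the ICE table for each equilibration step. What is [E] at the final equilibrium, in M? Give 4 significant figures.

Q₀ = 2.4131e+05 vs Keq = 0.001755 ⇒ Q>K, reverse
Step 1:
                   E          A          B
  Initial     0.1739    0.08632      3.075
  Change       3.524      2.349     -2.349
  Equil        3.698      2.436     0.7256
  solve Keq expr → x = -1.175; check Q = 0.001755
Then remove 0.1622 M of B.
Step 2:
                   E          A          B
  Initial      3.698      2.436     0.5634
  Change     -0.1416    -0.0944     0.0944
  Equil        3.556      2.341     0.6578
  solve Keq expr → x = 0.0472; check Q = 0.001755

[E]_eq = 3.556 M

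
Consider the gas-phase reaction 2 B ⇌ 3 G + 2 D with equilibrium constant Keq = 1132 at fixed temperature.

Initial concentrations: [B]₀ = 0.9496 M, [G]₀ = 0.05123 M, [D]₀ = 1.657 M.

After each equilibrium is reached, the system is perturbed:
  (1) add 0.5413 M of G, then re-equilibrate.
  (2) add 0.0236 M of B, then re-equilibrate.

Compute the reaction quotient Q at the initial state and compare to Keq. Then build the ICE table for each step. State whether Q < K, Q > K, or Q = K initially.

Q₀ = 4.0939e-04; Q < K (proceeds forward)

Q₀ = 4.0939e-04 vs Keq = 1132 ⇒ Q<K, forward
Step 1:
                  B         G         D
  init       0.9496   0.05123     1.657
  Δ         -0.8385     1.258    0.8385
  eq         0.1111     1.309     2.496
  solve Keq expr → x = 0.4193; check Q = 1132
Then add 0.5413 M of G.
Step 2:
                  B         G         D
  init       0.1111      1.85     2.496
  Δ         0.05843  -0.08764  -0.05843
  eq         0.1695     1.763     2.437
  solve Keq expr → x = -0.02921; check Q = 1132
Then add 0.0236 M of B.
Step 3:
                  B         G         D
  init       0.1931     1.763     2.437
  Δ        -0.01832   0.02748   0.01832
  eq         0.1748      1.79     2.455
  solve Keq expr → x = 0.009159; check Q = 1132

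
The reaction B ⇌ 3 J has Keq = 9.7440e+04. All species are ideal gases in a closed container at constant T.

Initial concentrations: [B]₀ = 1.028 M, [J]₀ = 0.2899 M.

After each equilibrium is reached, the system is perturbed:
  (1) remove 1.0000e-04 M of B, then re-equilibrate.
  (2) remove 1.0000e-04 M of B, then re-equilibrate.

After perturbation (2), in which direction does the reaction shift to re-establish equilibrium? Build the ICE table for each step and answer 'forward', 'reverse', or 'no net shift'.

Direction: reverse

Q₀ = 0.0237 vs Keq = 9.7440e+04 ⇒ Q<K, forward
Step 1:
                   B          J
  I            1.028     0.2899
  C           -1.028      3.083
  E       3.9373e-04      3.373
  solve Keq expr → x = 1.028; check Q = 9.7440e+04
Then remove 1.0000e-04 M of B.
Step 2:
                   B          J
  I       2.9373e-04      3.373
  C       9.9895e-05 -2.9969e-04
  E       3.9363e-04      3.372
  solve Keq expr → x = -9.9895e-05; check Q = 9.7440e+04
Then remove 1.0000e-04 M of B.
Step 3:
                   B          J
  I       2.9363e-04      3.372
  C       9.9895e-05 -2.9969e-04
  E       3.9352e-04      3.372
  solve Keq expr → x = -9.9895e-05; check Q = 9.7440e+04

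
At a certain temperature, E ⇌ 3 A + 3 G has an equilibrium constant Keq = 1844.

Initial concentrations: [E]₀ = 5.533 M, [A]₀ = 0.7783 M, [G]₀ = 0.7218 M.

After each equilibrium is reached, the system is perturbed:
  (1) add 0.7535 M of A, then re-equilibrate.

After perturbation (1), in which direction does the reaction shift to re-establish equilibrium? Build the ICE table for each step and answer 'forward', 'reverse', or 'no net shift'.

Q₀ = 0.03204 vs Keq = 1844 ⇒ Q<K, forward
Step 1:
                    E           A           G
  I             5.533      0.7783      0.7218
  C            -1.238       3.715       3.715
  E             4.295       4.493       4.436
  solve Keq expr → x = 1.238; check Q = 1844
Then add 0.7535 M of A.
Step 2:
                    E           A           G
  I             4.295       5.246       4.436
  C            0.1131     -0.3392     -0.3392
  E             4.408       4.907       4.097
  solve Keq expr → x = -0.1131; check Q = 1844

Direction: reverse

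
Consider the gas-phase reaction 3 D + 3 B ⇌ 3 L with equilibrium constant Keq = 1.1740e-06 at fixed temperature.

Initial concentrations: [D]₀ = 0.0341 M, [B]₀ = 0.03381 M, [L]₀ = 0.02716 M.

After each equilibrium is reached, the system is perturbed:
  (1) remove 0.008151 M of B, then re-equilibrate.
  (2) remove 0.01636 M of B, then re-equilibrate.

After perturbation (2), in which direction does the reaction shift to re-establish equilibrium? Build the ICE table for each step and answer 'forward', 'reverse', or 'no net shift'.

Q₀ = 1.3073e+04 vs Keq = 1.1740e-06 ⇒ Q>K, reverse
Step 1:
                  D         B         L
  init       0.0341   0.03381   0.02716
  Δ         0.02712   0.02712  -0.02712
  eq        0.06122   0.06093 3.9351e-05
  solve Keq expr → x = -0.00904; check Q = 1.1740e-06
Then remove 0.008151 M of B.
Step 2:
                  D         B         L
  init      0.06122   0.05278 3.9351e-05
  Δ       5.2579e-06 5.2579e-06 -5.2579e-06
  eq        0.06123   0.05278 3.4093e-05
  solve Keq expr → x = -1.7526e-06; check Q = 1.1740e-06
Then remove 0.01636 M of B.
Step 3:
                  D         B         L
  init      0.06123   0.03642 3.4093e-05
  Δ       1.0556e-05 1.0556e-05 -1.0556e-05
  eq        0.06124   0.03644 2.3537e-05
  solve Keq expr → x = -3.5186e-06; check Q = 1.1740e-06

Direction: reverse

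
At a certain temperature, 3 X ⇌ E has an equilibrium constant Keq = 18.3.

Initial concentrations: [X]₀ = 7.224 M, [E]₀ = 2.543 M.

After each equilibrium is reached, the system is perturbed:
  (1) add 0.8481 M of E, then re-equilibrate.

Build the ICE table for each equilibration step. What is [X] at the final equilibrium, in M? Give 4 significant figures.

[X]_eq = 0.6729 M

Q₀ = 0.006745 vs Keq = 18.3 ⇒ Q<K, forward
Step 1:
                  X         E
  init        7.224     2.543
  Δ          -6.587     2.196
  eq         0.6374     4.739
  solve Keq expr → x = 2.196; check Q = 18.3
Then add 0.8481 M of E.
Step 2:
                  X         E
  init       0.6374     5.587
  Δ         0.03548  -0.01183
  eq         0.6729     5.575
  solve Keq expr → x = -0.01183; check Q = 18.3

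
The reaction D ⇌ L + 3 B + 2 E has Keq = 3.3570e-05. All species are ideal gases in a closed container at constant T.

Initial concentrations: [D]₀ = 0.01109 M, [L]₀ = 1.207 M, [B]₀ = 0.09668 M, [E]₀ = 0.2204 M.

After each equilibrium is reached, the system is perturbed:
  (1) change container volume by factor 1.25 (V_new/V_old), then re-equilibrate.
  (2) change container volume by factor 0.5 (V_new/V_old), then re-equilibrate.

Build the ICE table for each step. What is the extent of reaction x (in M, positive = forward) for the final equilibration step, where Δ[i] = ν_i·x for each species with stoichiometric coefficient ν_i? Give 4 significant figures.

x = -0.01417 M

Q₀ = 0.004778 vs Keq = 3.3570e-05 ⇒ Q>K, reverse
Step 1:
                   D          L          B          E
  init       0.01109      1.207    0.09668     0.2204
  Δ          0.02188   -0.02188   -0.06563   -0.04376
  eq         0.03297      1.185    0.03105     0.1766
  solve Keq expr → x = -0.02188; check Q = 3.3570e-05
Then change container volume by factor 1.25 (V_new/V_old).
Step 2:
                   D          L          B          E
  init       0.02637     0.9481    0.02484     0.1413
  Δ        -0.002944   0.002944   0.008831   0.005887
  eq         0.02343      0.951    0.03367     0.1472
  solve Keq expr → x = 0.002944; check Q = 3.3570e-05
Then change container volume by factor 0.5 (V_new/V_old).
Step 3:
                   D          L          B          E
  init       0.04686      1.902    0.06734     0.2944
  Δ          0.01417   -0.01417    -0.0425   -0.02833
  eq         0.06103      1.888    0.02484     0.2661
  solve Keq expr → x = -0.01417; check Q = 3.3570e-05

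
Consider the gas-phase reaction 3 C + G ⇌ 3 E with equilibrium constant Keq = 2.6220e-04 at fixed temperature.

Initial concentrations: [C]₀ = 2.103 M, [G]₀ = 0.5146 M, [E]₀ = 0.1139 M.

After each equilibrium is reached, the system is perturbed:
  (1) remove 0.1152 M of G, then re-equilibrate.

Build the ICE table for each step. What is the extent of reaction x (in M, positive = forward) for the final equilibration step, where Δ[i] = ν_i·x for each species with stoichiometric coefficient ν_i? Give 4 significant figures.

Q₀ = 3.0873e-04 vs Keq = 2.6220e-04 ⇒ Q>K, reverse
Step 1:
                   C          G          E
  I            2.103     0.5146     0.1139
  C         0.005618   0.001873  -0.005618
  E            2.109     0.5165     0.1083
  solve Keq expr → x = -0.001873; check Q = 2.6220e-04
Then remove 0.1152 M of G.
Step 2:
                   C          G          E
  I            2.109     0.4013     0.1083
  C         0.008129    0.00271  -0.008129
  E            2.117      0.404     0.1002
  solve Keq expr → x = -0.00271; check Q = 2.6220e-04

x = -0.00271 M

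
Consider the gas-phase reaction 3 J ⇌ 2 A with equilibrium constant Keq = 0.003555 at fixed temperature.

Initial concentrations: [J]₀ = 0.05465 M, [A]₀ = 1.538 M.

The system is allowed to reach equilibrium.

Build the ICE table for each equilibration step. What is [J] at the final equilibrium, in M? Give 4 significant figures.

[J]_eq = 2.091 M

Q₀ = 1.4492e+04 vs Keq = 0.003555 ⇒ Q>K, reverse
Step 1:
                    J           A
  init        0.05465       1.538
  Δ             2.037      -1.358
  eq            2.091      0.1803
  solve Keq expr → x = -0.6788; check Q = 0.003555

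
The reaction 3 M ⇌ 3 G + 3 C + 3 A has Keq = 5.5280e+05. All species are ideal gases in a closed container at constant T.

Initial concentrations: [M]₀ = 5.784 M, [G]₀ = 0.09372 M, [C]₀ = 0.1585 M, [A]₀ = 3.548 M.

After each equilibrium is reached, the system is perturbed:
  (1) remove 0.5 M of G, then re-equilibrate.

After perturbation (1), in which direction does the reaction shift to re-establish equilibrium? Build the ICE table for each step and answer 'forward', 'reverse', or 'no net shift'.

Direction: forward

Q₀ = 7.5657e-07 vs Keq = 5.5280e+05 ⇒ Q<K, forward
Step 1:
                  M         G         C         A
  init        5.784   0.09372    0.1585     3.548
  Δ           -4.11      4.11      4.11      4.11
  eq          1.674     4.204     4.268     7.658
  solve Keq expr → x = 1.37; check Q = 5.5280e+05
Then remove 0.5 M of G.
Step 2:
                  M         G         C         A
  init        1.674     3.704     4.268     7.658
  Δ         -0.1018    0.1018    0.1018    0.1018
  eq          1.572     3.805      4.37      7.76
  solve Keq expr → x = 0.03394; check Q = 5.5280e+05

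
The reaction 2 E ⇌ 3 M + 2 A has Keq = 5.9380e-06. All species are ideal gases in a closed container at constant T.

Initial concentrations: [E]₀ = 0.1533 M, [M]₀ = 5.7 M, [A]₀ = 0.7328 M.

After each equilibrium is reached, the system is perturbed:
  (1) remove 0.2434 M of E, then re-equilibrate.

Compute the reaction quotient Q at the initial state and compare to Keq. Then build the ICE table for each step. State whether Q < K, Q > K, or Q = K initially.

Q₀ = 4232 vs Keq = 5.9380e-06 ⇒ Q>K, reverse
Step 1:
                   E          M          A
  Initial     0.1533        5.7     0.7328
  Change      0.7326     -1.099    -0.7326
  Equil       0.8859      4.601 2.1873e-04
  solve Keq expr → x = -0.3663; check Q = 5.9380e-06
Then remove 0.2434 M of E.
Step 2:
                   E          M          A
  Initial     0.6425      4.601 2.1873e-04
  Change  6.0076e-05 -9.0114e-05 -6.0076e-05
  Equil       0.6425      4.601 1.5865e-04
  solve Keq expr → x = -3.0038e-05; check Q = 5.9380e-06

Q₀ = 4232; Q > K (proceeds reverse)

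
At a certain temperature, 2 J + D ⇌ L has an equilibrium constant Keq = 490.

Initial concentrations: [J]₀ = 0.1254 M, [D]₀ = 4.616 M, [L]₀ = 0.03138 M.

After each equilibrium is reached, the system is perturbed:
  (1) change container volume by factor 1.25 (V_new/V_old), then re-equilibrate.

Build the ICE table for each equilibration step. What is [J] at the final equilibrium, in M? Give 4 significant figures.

Q₀ = 0.4323 vs Keq = 490 ⇒ Q<K, forward
Step 1:
                  J         D         L
  Initial    0.1254     4.616   0.03138
  Change     -0.119  -0.05951   0.05951
  Equil     0.00638     4.556   0.09089
  solve Keq expr → x = 0.05951; check Q = 490
Then change container volume by factor 1.25 (V_new/V_old).
Step 2:
                  J         D         L
  Initial  0.005104     3.645   0.07271
  Change   0.001248 6.2404e-04 -6.2404e-04
  Equil    0.006352     3.646   0.07209
  solve Keq expr → x = -6.2404e-04; check Q = 490

[J]_eq = 0.006352 M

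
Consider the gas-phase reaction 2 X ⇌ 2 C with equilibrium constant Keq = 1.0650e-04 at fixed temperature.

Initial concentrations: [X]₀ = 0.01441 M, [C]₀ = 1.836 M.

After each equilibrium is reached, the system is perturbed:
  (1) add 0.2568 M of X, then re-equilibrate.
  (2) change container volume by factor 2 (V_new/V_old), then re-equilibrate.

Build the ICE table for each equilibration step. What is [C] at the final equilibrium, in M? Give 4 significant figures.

Q₀ = 1.6234e+04 vs Keq = 1.0650e-04 ⇒ Q>K, reverse
Step 1:
                    X           C
  Initial     0.01441       1.836
  Change        1.817      -1.817
  Equil         1.832      0.0189
  solve Keq expr → x = -0.9085; check Q = 1.0650e-04
Then add 0.2568 M of X.
Step 2:
                    X           C
  Initial       2.088      0.0189
  Change    -0.002623    0.002623
  Equil         2.086     0.02152
  solve Keq expr → x = 0.001312; check Q = 1.0650e-04
Then change container volume by factor 2 (V_new/V_old).
Step 3:
                    X           C
  Initial       1.043     0.01076
  Change            0           0
  Equil         1.043     0.01076
  solve Keq expr → x = 0; check Q = 1.0650e-04

[C]_eq = 0.01076 M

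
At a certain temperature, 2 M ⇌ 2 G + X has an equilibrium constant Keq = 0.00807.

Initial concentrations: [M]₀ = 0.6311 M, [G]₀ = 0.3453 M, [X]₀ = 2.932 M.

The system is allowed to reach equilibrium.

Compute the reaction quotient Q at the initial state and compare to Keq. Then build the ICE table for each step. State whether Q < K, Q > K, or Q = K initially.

Q₀ = 0.8777; Q > K (proceeds reverse)

Q₀ = 0.8777 vs Keq = 0.00807 ⇒ Q>K, reverse
Step 1:
                    M           G           X
  Initial      0.6311      0.3453       2.932
  Change       0.2954     -0.2954     -0.1477
  Equil        0.9265     0.04988       2.784
  solve Keq expr → x = -0.1477; check Q = 0.00807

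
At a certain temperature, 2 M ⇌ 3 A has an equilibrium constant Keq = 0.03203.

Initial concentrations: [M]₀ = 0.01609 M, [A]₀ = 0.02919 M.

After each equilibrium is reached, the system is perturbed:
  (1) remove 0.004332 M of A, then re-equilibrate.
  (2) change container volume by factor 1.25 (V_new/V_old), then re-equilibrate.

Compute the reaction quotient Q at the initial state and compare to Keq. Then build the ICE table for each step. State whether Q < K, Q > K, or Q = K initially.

Q₀ = 0.09607 vs Keq = 0.03203 ⇒ Q>K, reverse
Step 1:
                    M           A
  Initial     0.01609     0.02919
  Change     0.003877   -0.005816
  Equil       0.01997     0.02337
  solve Keq expr → x = -0.001939; check Q = 0.03203
Then remove 0.004332 M of A.
Step 2:
                    M           A
  Initial     0.01997     0.01904
  Change    -0.001889    0.002834
  Equil       0.01808     0.02188
  solve Keq expr → x = 9.4451e-04; check Q = 0.03203
Then change container volume by factor 1.25 (V_new/V_old).
Step 3:
                    M           A
  Initial     0.01446      0.0175
  Change  -5.6903e-04  8.5355e-04
  Equil       0.01389     0.01835
  solve Keq expr → x = 2.8452e-04; check Q = 0.03203

Q₀ = 0.09607; Q > K (proceeds reverse)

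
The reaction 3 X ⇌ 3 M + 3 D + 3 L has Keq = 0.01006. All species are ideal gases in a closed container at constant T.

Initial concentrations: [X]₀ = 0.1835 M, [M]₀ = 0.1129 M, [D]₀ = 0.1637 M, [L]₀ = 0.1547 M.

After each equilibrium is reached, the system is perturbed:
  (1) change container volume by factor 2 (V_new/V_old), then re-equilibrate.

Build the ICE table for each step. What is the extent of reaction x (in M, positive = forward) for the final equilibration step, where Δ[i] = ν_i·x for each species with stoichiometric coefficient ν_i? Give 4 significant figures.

x = 0.007345 M

Q₀ = 3.7826e-06 vs Keq = 0.01006 ⇒ Q<K, forward
Step 1:
                    X           M           D           L
  Initial      0.1835      0.1129      0.1637      0.1547
  Change      -0.1093      0.1093      0.1093      0.1093
  Equil       0.07419      0.2222       0.273       0.264
  solve Keq expr → x = 0.03644; check Q = 0.01006
Then change container volume by factor 2 (V_new/V_old).
Step 2:
                    X           M           D           L
  Initial      0.0371      0.1111      0.1365       0.132
  Change     -0.02203     0.02203     0.02203     0.02203
  Equil       0.01506      0.1331      0.1585       0.154
  solve Keq expr → x = 0.007345; check Q = 0.01006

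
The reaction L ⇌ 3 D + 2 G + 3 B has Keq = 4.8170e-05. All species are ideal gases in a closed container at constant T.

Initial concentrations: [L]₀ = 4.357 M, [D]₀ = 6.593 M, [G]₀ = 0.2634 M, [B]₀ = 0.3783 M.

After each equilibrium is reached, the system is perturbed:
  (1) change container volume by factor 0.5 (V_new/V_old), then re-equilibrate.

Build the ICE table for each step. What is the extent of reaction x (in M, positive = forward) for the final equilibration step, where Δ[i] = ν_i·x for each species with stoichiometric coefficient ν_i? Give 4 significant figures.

x = -0.02933 M

Q₀ = 0.2471 vs Keq = 4.8170e-05 ⇒ Q>K, reverse
Step 1:
                    L           D           G           B
  I             4.357       6.593      0.2634      0.3783
  C            0.1041     -0.3124     -0.2083     -0.3124
  E             4.461       6.281     0.05511     0.06586
  solve Keq expr → x = -0.1041; check Q = 4.8170e-05
Then change container volume by factor 0.5 (V_new/V_old).
Step 2:
                    L           D           G           B
  I             8.922       12.56      0.1102      0.1317
  C           0.02933    -0.08799    -0.05866    -0.08799
  E             8.952       12.47     0.05155     0.04373
  solve Keq expr → x = -0.02933; check Q = 4.8170e-05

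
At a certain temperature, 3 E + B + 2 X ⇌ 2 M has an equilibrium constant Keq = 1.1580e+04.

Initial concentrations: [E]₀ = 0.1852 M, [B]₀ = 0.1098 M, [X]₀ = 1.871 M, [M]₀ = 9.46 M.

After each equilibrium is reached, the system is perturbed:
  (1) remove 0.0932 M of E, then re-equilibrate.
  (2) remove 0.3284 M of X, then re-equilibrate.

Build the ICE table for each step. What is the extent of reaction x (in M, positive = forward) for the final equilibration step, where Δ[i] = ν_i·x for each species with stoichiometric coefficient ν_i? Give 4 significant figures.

x = -0.007959 M

Q₀ = 3.6653e+04 vs Keq = 1.1580e+04 ⇒ Q>K, reverse
Step 1:
                   E          B          X          M
  I           0.1852     0.1098      1.871       9.46
  C          0.06596    0.02199    0.04397   -0.04397
  E           0.2512     0.1318      1.915      9.416
  solve Keq expr → x = -0.02199; check Q = 1.1580e+04
Then remove 0.0932 M of E.
Step 2:
                   E          B          X          M
  I            0.158     0.1318      1.915      9.416
  C          0.07435    0.02478    0.04957   -0.04957
  E           0.2323     0.1566      1.965      9.366
  solve Keq expr → x = -0.02478; check Q = 1.1580e+04
Then remove 0.3284 M of X.
Step 3:
                   E          B          X          M
  I           0.2323     0.1566      1.636      9.366
  C          0.02388   0.007959    0.01592   -0.01592
  E           0.2562     0.1645      1.652      9.351
  solve Keq expr → x = -0.007959; check Q = 1.1580e+04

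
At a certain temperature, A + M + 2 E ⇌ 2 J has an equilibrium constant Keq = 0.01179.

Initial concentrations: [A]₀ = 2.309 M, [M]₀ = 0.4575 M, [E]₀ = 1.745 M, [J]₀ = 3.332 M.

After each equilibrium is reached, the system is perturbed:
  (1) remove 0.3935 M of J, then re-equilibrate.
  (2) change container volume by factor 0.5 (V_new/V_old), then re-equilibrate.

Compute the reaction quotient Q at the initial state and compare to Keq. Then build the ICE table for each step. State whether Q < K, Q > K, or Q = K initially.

Q₀ = 3.451 vs Keq = 0.01179 ⇒ Q>K, reverse
Step 1:
                    A           M           E           J
  init          2.309      0.4575       1.745       3.332
  Δ             1.149       1.149       2.298      -2.298
  eq            3.458       1.606       4.043       1.034
  solve Keq expr → x = -1.149; check Q = 0.01179
Then remove 0.3935 M of J.
Step 2:
                    A           M           E           J
  init          3.458       1.606       4.043       0.641
  Δ           -0.1332     -0.1332     -0.2664      0.2664
  eq            3.325       1.473       3.776      0.9074
  solve Keq expr → x = 0.1332; check Q = 0.01179
Then change container volume by factor 0.5 (V_new/V_old).
Step 3:
                    A           M           E           J
  init          6.649       2.946       7.552       1.815
  Δ           -0.4847     -0.4847     -0.9695      0.9695
  eq            6.164       2.461       6.583       2.784
  solve Keq expr → x = 0.4847; check Q = 0.01179

Q₀ = 3.451; Q > K (proceeds reverse)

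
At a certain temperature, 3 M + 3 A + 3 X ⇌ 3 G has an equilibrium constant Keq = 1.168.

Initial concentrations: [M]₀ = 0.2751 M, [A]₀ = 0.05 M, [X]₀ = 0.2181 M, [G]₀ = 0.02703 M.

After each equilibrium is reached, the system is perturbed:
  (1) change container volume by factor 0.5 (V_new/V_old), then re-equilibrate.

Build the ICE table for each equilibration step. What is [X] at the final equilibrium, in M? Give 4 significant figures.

[X]_eq = 0.457 M

Q₀ = 731.5 vs Keq = 1.168 ⇒ Q>K, reverse
Step 1:
                    M           A           X           G
  init         0.2751        0.05      0.2181     0.02703
  Δ           0.02166     0.02166     0.02166    -0.02166
  eq           0.2968     0.07166      0.2398     0.00537
  solve Keq expr → x = -0.00722; check Q = 1.168
Then change container volume by factor 0.5 (V_new/V_old).
Step 2:
                    M           A           X           G
  init         0.5935      0.1433      0.4795     0.01074
  Δ          -0.02248    -0.02248    -0.02248     0.02248
  eq            0.571      0.1208       0.457     0.03322
  solve Keq expr → x = 0.007492; check Q = 1.168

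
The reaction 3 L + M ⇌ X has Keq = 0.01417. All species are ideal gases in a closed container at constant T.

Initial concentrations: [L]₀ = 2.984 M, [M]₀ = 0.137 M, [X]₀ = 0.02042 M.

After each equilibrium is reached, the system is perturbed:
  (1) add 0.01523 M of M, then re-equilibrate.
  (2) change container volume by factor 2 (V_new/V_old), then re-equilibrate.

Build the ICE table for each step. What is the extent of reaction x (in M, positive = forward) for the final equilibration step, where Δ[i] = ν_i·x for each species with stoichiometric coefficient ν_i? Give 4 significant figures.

x = -0.01834 M

Q₀ = 0.00561 vs Keq = 0.01417 ⇒ Q<K, forward
Step 1:
                   L          M          X
  init         2.984      0.137    0.02042
  Δ         -0.06208   -0.02069    0.02069
  eq           2.922     0.1163    0.04111
  solve Keq expr → x = 0.02069; check Q = 0.01417
Then add 0.01523 M of M.
Step 2:
                   L          M          X
  init         2.922     0.1315    0.04111
  Δ         -0.01082  -0.003608   0.003608
  eq           2.911     0.1279    0.04472
  solve Keq expr → x = 0.003608; check Q = 0.01417
Then change container volume by factor 2 (V_new/V_old).
Step 3:
                   L          M          X
  init         1.456    0.06396    0.02236
  Δ          0.05502    0.01834   -0.01834
  eq           1.511    0.08231    0.00402
  solve Keq expr → x = -0.01834; check Q = 0.01417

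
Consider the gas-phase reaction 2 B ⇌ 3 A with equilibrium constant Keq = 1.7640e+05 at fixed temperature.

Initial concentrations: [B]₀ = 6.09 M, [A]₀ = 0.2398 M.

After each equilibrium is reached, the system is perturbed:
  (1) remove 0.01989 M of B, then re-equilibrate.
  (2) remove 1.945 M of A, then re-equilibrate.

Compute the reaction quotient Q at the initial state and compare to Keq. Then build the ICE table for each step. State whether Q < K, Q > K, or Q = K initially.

Q₀ = 3.7180e-04 vs Keq = 1.7640e+05 ⇒ Q<K, forward
Step 1:
                   B          A
  init          6.09     0.2398
  Δ           -6.023      9.034
  eq         0.06724      9.274
  solve Keq expr → x = 3.011; check Q = 1.7640e+05
Then remove 0.01989 M of B.
Step 2:
                   B          A
  init       0.04735      9.274
  Δ          0.01957   -0.02936
  eq         0.06692      9.245
  solve Keq expr → x = -0.009785; check Q = 1.7640e+05
Then remove 1.945 M of A.
Step 3:
                   B          A
  init       0.06692        7.3
  Δ         -0.01968    0.02952
  eq         0.04724      7.329
  solve Keq expr → x = 0.009841; check Q = 1.7640e+05

Q₀ = 3.7180e-04; Q < K (proceeds forward)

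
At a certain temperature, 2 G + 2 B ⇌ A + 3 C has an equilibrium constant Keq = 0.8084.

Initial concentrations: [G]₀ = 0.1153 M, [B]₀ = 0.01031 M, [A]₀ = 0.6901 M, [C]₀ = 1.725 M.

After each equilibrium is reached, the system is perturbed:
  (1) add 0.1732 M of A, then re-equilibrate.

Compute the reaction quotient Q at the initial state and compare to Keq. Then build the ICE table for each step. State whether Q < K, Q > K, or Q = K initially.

Q₀ = 2.5067e+06; Q > K (proceeds reverse)

Q₀ = 2.5067e+06 vs Keq = 0.8084 ⇒ Q>K, reverse
Step 1:
                   G          B          A          C
  I           0.1153    0.01031     0.6901      1.725
  C           0.6274     0.6274    -0.3137    -0.9411
  E           0.7427     0.6377     0.3764     0.7839
  solve Keq expr → x = -0.3137; check Q = 0.8084
Then add 0.1732 M of A.
Step 2:
                   G          B          A          C
  I           0.7427     0.6377     0.5496     0.7839
  C          0.03019    0.03019   -0.01509   -0.04528
  E           0.7729     0.6679     0.5345     0.7386
  solve Keq expr → x = -0.01509; check Q = 0.8084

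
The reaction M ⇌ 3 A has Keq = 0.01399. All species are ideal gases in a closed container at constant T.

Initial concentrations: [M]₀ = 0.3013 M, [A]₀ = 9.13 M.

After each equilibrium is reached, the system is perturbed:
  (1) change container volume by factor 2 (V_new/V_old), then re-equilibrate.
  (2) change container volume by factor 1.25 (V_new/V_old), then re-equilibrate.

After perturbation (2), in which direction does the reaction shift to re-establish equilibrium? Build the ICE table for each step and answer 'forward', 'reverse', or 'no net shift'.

Direction: forward

Q₀ = 2526 vs Keq = 0.01399 ⇒ Q>K, reverse
Step 1:
                   M          A
  Initial     0.3013       9.13
  Change       2.925     -8.774
  Equil        3.226      0.356
  solve Keq expr → x = -2.925; check Q = 0.01399
Then change container volume by factor 2 (V_new/V_old).
Step 2:
                   M          A
  Initial      1.613      0.178
  Change    -0.03419     0.1026
  Equil        1.579     0.2806
  solve Keq expr → x = 0.03419; check Q = 0.01399
Then change container volume by factor 1.25 (V_new/V_old).
Step 3:
                   M          A
  Initial      1.263     0.2245
  Change    -0.01173    0.03519
  Equil        1.251     0.2597
  solve Keq expr → x = 0.01173; check Q = 0.01399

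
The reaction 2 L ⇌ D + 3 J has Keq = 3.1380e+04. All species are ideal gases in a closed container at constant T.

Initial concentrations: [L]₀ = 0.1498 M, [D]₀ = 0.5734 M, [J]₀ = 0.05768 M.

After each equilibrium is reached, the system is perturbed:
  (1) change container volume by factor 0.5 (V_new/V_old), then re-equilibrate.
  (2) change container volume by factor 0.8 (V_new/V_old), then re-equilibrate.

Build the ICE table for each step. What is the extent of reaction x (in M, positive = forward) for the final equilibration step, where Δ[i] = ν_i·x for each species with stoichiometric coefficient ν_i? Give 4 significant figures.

x = -4.1559e-04 M

Q₀ = 0.004904 vs Keq = 3.1380e+04 ⇒ Q<K, forward
Step 1:
                   L          D          J
  I           0.1498     0.5734    0.05768
  C          -0.1491    0.07456     0.2237
  E       6.7818e-04      0.648     0.2814
  solve Keq expr → x = 0.07456; check Q = 3.1380e+04
Then change container volume by factor 0.5 (V_new/V_old).
Step 2:
                   L          D          J
  I         0.001356      1.296     0.5627
  C         0.001341 -6.7057e-04  -0.002012
  E         0.002698      1.295     0.5607
  solve Keq expr → x = -6.7057e-04; check Q = 3.1380e+04
Then change container volume by factor 0.8 (V_new/V_old).
Step 3:
                   L          D          J
  I         0.003372      1.619     0.7009
  C       8.3119e-04 -4.1559e-04  -0.001247
  E         0.004203      1.619     0.6996
  solve Keq expr → x = -4.1559e-04; check Q = 3.1380e+04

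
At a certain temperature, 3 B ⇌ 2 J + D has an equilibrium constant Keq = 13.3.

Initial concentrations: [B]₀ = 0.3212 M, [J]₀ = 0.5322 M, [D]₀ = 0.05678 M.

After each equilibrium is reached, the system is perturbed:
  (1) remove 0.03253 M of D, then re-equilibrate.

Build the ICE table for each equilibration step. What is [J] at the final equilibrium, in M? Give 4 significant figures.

Q₀ = 0.4853 vs Keq = 13.3 ⇒ Q<K, forward
Step 1:
                  B         J         D
  init       0.3212    0.5322   0.05678
  Δ         -0.1689    0.1126   0.05629
  eq         0.1523    0.6448    0.1131
  solve Keq expr → x = 0.05629; check Q = 13.3
Then remove 0.03253 M of D.
Step 2:
                  B         J         D
  init       0.1523    0.6448   0.08054
  Δ        -0.01273  0.008485  0.004243
  eq         0.1396    0.6533   0.08478
  solve Keq expr → x = 0.004243; check Q = 13.3

[J]_eq = 0.6533 M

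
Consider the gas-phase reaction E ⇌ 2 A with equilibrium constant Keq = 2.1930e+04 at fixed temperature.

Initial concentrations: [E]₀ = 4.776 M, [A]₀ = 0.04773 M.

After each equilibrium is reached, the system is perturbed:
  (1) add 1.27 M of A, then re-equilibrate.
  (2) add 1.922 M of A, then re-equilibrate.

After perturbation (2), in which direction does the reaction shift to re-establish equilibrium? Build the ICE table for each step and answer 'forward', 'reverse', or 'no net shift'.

Q₀ = 4.7700e-04 vs Keq = 2.1930e+04 ⇒ Q<K, forward
Step 1:
                    E           A
  Initial       4.776     0.04773
  Change       -4.772       9.544
  Equil      0.004195       9.591
  solve Keq expr → x = 4.772; check Q = 2.1930e+04
Then add 1.27 M of A.
Step 2:
                    E           A
  Initial    0.004195       10.86
  Change     0.001182   -0.002364
  Equil      0.005377       10.86
  solve Keq expr → x = -0.001182; check Q = 2.1930e+04
Then add 1.922 M of A.
Step 3:
                    E           A
  Initial    0.005377       12.78
  Change     0.002067   -0.004134
  Equil      0.007444       12.78
  solve Keq expr → x = -0.002067; check Q = 2.1930e+04

Direction: reverse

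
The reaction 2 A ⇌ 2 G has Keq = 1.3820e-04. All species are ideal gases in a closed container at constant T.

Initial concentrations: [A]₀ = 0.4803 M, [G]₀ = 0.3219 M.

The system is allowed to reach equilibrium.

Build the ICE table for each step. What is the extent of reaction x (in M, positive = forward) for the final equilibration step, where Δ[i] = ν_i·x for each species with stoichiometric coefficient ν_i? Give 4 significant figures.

x = -0.1563 M

Q₀ = 0.4492 vs Keq = 1.3820e-04 ⇒ Q>K, reverse
Step 1:
                  A         G
  I          0.4803    0.3219
  C          0.3126   -0.3126
  E          0.7929  0.009321
  solve Keq expr → x = -0.1563; check Q = 1.3820e-04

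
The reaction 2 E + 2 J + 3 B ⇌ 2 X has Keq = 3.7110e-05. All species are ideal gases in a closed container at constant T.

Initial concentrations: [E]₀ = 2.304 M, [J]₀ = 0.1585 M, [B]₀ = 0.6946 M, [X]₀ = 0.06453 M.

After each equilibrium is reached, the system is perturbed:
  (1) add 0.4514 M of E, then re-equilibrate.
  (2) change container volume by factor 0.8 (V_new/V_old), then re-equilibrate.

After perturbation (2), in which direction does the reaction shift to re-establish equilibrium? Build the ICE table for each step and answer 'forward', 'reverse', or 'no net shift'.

Direction: forward

Q₀ = 0.09317 vs Keq = 3.7110e-05 ⇒ Q>K, reverse
Step 1:
                   E          J          B          X
  init         2.304     0.1585     0.6946    0.06453
  Δ           0.0623     0.0623    0.09345    -0.0623
  eq           2.366     0.2208     0.7881   0.002227
  solve Keq expr → x = -0.03115; check Q = 3.7110e-05
Then add 0.4514 M of E.
Step 2:
                   E          J          B          X
  init         2.818     0.2208     0.7881   0.002227
  Δ       -4.1623e-04 -4.1623e-04 -6.2435e-04 4.1623e-04
  eq           2.817     0.2204     0.7874   0.002643
  solve Keq expr → x = 2.0812e-04; check Q = 3.7110e-05
Then change container volume by factor 0.8 (V_new/V_old).
Step 3:
                   E          J          B          X
  init         3.522     0.2755     0.9843   0.003304
  Δ        -0.002383  -0.002383  -0.003574   0.002383
  eq           3.519     0.2731     0.9807   0.005686
  solve Keq expr → x = 0.001191; check Q = 3.7110e-05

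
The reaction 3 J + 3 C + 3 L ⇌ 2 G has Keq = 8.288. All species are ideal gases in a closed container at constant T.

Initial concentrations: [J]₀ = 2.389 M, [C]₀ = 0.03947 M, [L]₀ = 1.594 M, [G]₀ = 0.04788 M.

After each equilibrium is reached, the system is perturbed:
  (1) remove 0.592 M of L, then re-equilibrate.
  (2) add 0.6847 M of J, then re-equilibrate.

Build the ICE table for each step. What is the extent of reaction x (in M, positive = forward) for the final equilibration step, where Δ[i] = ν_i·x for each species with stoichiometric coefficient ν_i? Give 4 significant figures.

x = 0.001828 M

Q₀ = 0.6751 vs Keq = 8.288 ⇒ Q<K, forward
Step 1:
                    J           C           L           G
  I             2.389     0.03947       1.594     0.04788
  C          -0.01905    -0.01905    -0.01905      0.0127
  E              2.37     0.02042       1.575     0.06058
  solve Keq expr → x = 0.00635; check Q = 8.288
Then remove 0.592 M of L.
Step 2:
                    J           C           L           G
  I              2.37     0.02042       0.983     0.06058
  C          0.009551    0.009551    0.009551   -0.006367
  E              2.38     0.02997      0.9925     0.05421
  solve Keq expr → x = -0.003184; check Q = 8.288
Then add 0.6847 M of J.
Step 3:
                    J           C           L           G
  I             3.064     0.02997      0.9925     0.05421
  C         -0.005483   -0.005483   -0.005483    0.003656
  E             3.059     0.02449       0.987     0.05787
  solve Keq expr → x = 0.001828; check Q = 8.288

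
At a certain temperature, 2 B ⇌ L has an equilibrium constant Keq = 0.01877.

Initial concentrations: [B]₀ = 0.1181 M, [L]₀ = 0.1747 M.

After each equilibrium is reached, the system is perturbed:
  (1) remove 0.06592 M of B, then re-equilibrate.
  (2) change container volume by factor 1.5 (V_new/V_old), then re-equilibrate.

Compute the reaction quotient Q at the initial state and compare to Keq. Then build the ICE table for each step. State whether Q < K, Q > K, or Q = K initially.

Q₀ = 12.53 vs Keq = 0.01877 ⇒ Q>K, reverse
Step 1:
                   B          L
  init        0.1181     0.1747
  Δ           0.3415    -0.1707
  eq          0.4596   0.003964
  solve Keq expr → x = -0.1707; check Q = 0.01877
Then remove 0.06592 M of B.
Step 2:
                   B          L
  init        0.3937   0.003964
  Δ         0.002051  -0.001025
  eq          0.3957   0.002939
  solve Keq expr → x = -0.001025; check Q = 0.01877
Then change container volume by factor 1.5 (V_new/V_old).
Step 3:
                   B          L
  init        0.2638   0.001959
  Δ         0.001281 -6.4040e-04
  eq          0.2651   0.001319
  solve Keq expr → x = -6.4040e-04; check Q = 0.01877

Q₀ = 12.53; Q > K (proceeds reverse)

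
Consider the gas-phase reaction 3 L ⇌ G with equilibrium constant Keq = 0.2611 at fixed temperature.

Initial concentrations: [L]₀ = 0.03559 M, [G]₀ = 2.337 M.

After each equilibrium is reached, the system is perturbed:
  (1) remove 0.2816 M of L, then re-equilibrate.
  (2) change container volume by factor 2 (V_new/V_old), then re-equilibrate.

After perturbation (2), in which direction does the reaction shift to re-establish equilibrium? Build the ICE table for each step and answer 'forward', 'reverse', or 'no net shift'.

Direction: reverse

Q₀ = 5.1841e+04 vs Keq = 0.2611 ⇒ Q>K, reverse
Step 1:
                  L         G
  I         0.03559     2.337
  C            1.84   -0.6134
  E           1.876     1.724
  solve Keq expr → x = -0.6134; check Q = 0.2611
Then remove 0.2816 M of L.
Step 2:
                  L         G
  I           1.594     1.724
  C          0.2508  -0.08359
  E           1.845      1.64
  solve Keq expr → x = -0.08359; check Q = 0.2611
Then change container volume by factor 2 (V_new/V_old).
Step 3:
                  L         G
  I          0.9225      0.82
  C          0.4472   -0.1491
  E            1.37    0.6709
  solve Keq expr → x = -0.1491; check Q = 0.2611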